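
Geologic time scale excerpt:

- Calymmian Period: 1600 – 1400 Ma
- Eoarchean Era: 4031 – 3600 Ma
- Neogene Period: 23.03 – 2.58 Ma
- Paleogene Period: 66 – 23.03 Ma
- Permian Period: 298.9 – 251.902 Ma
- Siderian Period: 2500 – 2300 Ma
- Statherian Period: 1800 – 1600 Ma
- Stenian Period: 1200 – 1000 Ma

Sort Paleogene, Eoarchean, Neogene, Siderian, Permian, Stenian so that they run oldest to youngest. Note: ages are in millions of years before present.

The oldest of these is Eoarchean (starts 4031 Ma) and the youngest is Neogene (ends 2.58 Ma).
In between, by decreasing start age: Siderian (2500), Stenian (1200), Permian (298.9), Paleogene (66).

Eoarchean, then Siderian, then Stenian, then Permian, then Paleogene, then Neogene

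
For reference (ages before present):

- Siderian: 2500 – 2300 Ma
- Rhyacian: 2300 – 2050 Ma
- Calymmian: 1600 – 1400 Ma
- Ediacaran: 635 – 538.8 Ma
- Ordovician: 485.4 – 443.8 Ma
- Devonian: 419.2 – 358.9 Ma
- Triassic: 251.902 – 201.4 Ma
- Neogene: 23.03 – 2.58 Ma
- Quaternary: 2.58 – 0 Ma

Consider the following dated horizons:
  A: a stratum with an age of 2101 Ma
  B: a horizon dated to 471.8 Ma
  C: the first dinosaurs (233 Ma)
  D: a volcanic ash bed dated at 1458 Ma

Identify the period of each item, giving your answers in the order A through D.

A — Rhyacian; B — Ordovician; C — Triassic; D — Calymmian

Match each age against the start–end ranges in the excerpt: A = 2101 Ma → Rhyacian (2300–2050); B = 471.8 Ma → Ordovician (485.4–443.8); C = 233 Ma → Triassic (251.902–201.4); D = 1458 Ma → Calymmian (1600–1400).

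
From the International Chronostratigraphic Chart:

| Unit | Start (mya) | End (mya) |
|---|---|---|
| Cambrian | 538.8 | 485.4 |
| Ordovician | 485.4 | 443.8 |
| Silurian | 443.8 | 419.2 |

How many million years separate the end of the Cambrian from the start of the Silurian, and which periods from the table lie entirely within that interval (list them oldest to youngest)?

The Cambrian closes at 485.4 Ma and the Silurian opens at 443.8 Ma, so the interval is 485.4 − 443.8 = 41.6 Myr.
A period fits inside if it starts at or after 485.4 Ma and ends at or before 443.8 Ma; oldest first that gives Ordovician.

41.6 million years; Ordovician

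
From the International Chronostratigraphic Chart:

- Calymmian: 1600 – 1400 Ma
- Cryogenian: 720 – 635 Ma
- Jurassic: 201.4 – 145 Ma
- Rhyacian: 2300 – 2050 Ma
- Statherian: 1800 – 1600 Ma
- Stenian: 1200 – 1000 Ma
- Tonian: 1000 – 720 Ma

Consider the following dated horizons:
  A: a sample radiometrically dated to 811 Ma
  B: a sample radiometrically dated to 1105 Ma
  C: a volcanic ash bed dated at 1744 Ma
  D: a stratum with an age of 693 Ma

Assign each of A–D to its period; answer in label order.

A — Tonian; B — Stenian; C — Statherian; D — Cryogenian

A: 811 Ma lies in 1000–720 Ma, so Tonian.
B: 1105 Ma lies in 1200–1000 Ma, so Stenian.
C: 1744 Ma lies in 1800–1600 Ma, so Statherian.
D: 693 Ma lies in 720–635 Ma, so Cryogenian.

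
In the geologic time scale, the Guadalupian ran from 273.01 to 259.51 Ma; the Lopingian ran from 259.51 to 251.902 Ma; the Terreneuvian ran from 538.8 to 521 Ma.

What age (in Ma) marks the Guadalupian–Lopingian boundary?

259.51 Ma

The Guadalupian ends and the Lopingian begins at 259.51 Ma.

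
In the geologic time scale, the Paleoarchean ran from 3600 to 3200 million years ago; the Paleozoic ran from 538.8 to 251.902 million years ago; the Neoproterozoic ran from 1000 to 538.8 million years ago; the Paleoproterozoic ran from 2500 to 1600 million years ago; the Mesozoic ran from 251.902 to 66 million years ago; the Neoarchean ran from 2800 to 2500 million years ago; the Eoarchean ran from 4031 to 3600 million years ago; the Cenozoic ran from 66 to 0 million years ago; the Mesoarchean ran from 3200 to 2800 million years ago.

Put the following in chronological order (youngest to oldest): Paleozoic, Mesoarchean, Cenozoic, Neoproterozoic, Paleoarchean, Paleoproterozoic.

Read off each span (Ma): Paleozoic 538.8–251.902; Mesoarchean 3200–2800; Cenozoic 66–0; Neoproterozoic 1000–538.8; Paleoarchean 3600–3200; Paleoproterozoic 2500–1600.
Larger Ma is older, so oldest→youngest is Paleoarchean, Mesoarchean, Paleoproterozoic, Neoproterozoic, Paleozoic, Cenozoic; reverse it for youngest→oldest.

Cenozoic → Paleozoic → Neoproterozoic → Paleoproterozoic → Mesoarchean → Paleoarchean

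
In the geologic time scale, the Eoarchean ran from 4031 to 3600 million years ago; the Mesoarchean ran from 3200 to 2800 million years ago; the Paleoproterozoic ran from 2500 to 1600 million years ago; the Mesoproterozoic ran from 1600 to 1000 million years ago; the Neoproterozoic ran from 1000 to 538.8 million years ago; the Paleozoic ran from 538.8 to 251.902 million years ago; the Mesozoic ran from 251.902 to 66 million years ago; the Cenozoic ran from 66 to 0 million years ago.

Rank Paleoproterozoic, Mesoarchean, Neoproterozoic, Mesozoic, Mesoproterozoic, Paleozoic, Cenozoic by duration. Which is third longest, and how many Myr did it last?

Neoproterozoic, 461.2 million years

Durations: Paleoproterozoic 900; Mesoarchean 400; Neoproterozoic 461.2; Mesozoic 185.902; Mesoproterozoic 600; Paleozoic 286.898; Cenozoic 66 Myr.
Sorted longest-first: Paleoproterozoic (900), Mesoproterozoic (600), Neoproterozoic (461.2), Mesoarchean (400), Paleozoic (286.898), Mesozoic (185.902), Cenozoic (66).
The third longest is Neoproterozoic at 461.2 Myr.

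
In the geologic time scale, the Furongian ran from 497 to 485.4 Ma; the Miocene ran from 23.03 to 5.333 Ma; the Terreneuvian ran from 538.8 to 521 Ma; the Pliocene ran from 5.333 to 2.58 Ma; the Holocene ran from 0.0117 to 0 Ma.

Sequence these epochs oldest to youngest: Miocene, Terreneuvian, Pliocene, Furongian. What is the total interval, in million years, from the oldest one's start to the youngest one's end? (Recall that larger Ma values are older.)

Terreneuvian, Furongian, Miocene, Pliocene; total span 536.22 Myr

Start ages (Ma): Terreneuvian 538.8, Furongian 497, Miocene 23.03, Pliocene 5.333.
Ordered oldest to youngest: Terreneuvian, Furongian, Miocene, Pliocene.
Span = 538.8 − 2.58 = 536.22 Myr.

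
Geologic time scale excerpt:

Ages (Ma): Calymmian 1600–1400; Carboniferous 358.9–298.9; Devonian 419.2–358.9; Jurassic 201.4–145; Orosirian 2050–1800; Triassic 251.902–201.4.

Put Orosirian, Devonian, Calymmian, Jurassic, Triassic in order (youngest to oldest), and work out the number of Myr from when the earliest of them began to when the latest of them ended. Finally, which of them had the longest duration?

Jurassic, Triassic, Devonian, Calymmian, Orosirian; total span 1905 Myr; longest is Orosirian

Start ages (Ma): Orosirian 2050, Calymmian 1600, Devonian 419.2, Triassic 251.902, Jurassic 201.4.
Ordered youngest to oldest: Jurassic, Triassic, Devonian, Calymmian, Orosirian.
Span = 2050 − 145 = 1905 Myr.
Durations: Orosirian 250, Calymmian 200, Devonian 60.3, Triassic 50.502, Jurassic 56.4 → longest is Orosirian (250 Myr).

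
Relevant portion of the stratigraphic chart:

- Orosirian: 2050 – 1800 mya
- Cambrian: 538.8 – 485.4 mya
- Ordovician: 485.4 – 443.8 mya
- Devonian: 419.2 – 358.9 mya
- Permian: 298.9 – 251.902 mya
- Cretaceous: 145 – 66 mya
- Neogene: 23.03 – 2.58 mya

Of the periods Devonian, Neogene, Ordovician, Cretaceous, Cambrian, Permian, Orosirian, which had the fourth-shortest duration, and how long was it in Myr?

Start − end for each: Devonian 419.2 − 358.9 = 60.3; Neogene 23.03 − 2.58 = 20.45; Ordovician 485.4 − 443.8 = 41.6; Cretaceous 145 − 66 = 79; Cambrian 538.8 − 485.4 = 53.4; Permian 298.9 − 251.902 = 46.998; Orosirian 2050 − 1800 = 250.
Ranking these from shortest: Neogene < Ordovician < Permian < Cambrian < Devonian < Cretaceous < Orosirian.
Position 4 in that ranking is Cambrian, which lasted 53.4 Myr.

Cambrian, 53.4 million years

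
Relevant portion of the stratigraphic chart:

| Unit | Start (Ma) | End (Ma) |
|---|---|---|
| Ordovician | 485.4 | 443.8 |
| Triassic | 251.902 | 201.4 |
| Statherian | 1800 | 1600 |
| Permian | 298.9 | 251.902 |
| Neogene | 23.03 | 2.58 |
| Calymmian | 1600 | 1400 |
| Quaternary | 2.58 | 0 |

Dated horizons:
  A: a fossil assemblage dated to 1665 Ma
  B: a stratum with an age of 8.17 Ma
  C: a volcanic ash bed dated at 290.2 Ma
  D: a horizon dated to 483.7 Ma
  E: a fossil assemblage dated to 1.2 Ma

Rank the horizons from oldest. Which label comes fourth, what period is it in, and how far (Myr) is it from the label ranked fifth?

Sorted oldest-first by Ma: A (1665), D (483.7), C (290.2), B (8.17), E (1.2).
The fourth oldest is B at 8.17 Ma, which lies in 23.03–2.58 Ma: the Neogene.
The fifth oldest is E at 1.2 Ma; separation = |8.17 − 1.2| = 6.97 Myr.

B, in the Neogene; 6.97 million years to E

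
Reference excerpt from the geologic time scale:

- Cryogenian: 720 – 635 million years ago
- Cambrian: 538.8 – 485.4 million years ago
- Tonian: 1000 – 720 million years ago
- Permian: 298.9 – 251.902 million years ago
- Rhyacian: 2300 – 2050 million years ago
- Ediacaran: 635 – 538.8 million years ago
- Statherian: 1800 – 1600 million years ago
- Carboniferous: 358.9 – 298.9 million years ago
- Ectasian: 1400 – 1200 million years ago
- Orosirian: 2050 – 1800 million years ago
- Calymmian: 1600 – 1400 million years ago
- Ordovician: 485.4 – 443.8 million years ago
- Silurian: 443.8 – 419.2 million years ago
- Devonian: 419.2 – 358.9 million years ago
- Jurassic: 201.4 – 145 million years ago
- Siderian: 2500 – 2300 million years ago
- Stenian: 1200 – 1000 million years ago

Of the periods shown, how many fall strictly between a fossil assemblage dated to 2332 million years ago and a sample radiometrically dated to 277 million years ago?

14

The older date is 2332 Ma and the younger is 277 Ma.
Periods with start < 2332 and end > 277 Ma: Rhyacian (2300–2050), Orosirian (2050–1800), Statherian (1800–1600), Calymmian (1600–1400), Ectasian (1400–1200), Stenian (1200–1000), Tonian (1000–720), Cryogenian (720–635), Ediacaran (635–538.8), Cambrian (538.8–485.4), Ordovician (485.4–443.8), Silurian (443.8–419.2), Devonian (419.2–358.9), Carboniferous (358.9–298.9).
That is 14 complete periods.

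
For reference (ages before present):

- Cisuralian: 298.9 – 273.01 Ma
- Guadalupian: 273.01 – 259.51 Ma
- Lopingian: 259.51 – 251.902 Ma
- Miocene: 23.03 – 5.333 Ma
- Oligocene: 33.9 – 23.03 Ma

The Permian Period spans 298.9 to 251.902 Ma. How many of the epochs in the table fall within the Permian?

3

Epochs inside 298.9–251.902 Ma: Cisuralian, Guadalupian, Lopingian — 3 in total.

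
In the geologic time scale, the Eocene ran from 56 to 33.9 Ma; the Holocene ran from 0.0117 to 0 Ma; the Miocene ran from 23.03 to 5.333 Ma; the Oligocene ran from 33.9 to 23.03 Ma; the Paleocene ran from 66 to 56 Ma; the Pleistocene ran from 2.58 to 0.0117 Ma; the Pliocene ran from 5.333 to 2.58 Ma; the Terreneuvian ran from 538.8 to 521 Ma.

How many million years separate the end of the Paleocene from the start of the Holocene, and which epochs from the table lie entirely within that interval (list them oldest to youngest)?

55.9883 million years; Eocene, Oligocene, Miocene, Pliocene, Pleistocene

End of Paleocene = 56 Ma; start of Holocene = 0.0117 Ma.
Gap = 56 − 0.0117 = 55.9883 Myr.
Epochs wholly inside 56–0.0117 Ma: Eocene (56–33.9), Oligocene (33.9–23.03), Miocene (23.03–5.333), Pliocene (5.333–2.58), Pleistocene (2.58–0.0117).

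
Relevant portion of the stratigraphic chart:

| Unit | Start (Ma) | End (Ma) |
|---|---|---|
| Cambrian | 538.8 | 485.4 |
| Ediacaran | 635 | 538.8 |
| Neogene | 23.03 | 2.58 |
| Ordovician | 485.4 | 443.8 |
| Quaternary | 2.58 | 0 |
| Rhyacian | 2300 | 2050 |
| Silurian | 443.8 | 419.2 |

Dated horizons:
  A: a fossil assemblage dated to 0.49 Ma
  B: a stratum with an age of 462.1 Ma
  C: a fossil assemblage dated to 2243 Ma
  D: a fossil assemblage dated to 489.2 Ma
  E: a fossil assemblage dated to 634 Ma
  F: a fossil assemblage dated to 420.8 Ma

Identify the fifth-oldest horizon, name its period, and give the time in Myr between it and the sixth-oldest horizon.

F, in the Silurian; 420.31 million years to A

Larger Ma means older, so oldest first: C 2243 > E 634 > D 489.2 > B 462.1 > F 420.8 > A 0.49.
Counting 5 along gives F (420.8 Ma); the excerpt puts that inside the Silurian, 443.8–419.2 Ma.
Next in line is A (0.49 Ma), and 420.8 − 0.49 = 420.31 Myr.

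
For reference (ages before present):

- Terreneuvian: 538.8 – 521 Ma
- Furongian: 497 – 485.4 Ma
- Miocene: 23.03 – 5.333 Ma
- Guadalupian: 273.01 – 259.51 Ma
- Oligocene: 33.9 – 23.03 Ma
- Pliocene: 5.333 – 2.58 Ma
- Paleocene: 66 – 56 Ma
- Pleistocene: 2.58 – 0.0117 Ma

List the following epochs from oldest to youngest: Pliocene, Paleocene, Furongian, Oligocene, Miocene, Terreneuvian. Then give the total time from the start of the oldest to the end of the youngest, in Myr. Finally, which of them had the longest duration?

Start ages (Ma): Terreneuvian 538.8, Furongian 497, Paleocene 66, Oligocene 33.9, Miocene 23.03, Pliocene 5.333.
Ordered oldest to youngest: Terreneuvian, Furongian, Paleocene, Oligocene, Miocene, Pliocene.
Span = 538.8 − 2.58 = 536.22 Myr.
Durations: Miocene 17.697, Paleocene 10, Furongian 11.6, Terreneuvian 17.8, Pliocene 2.753, Oligocene 10.87 → longest is Terreneuvian (17.8 Myr).

Terreneuvian, Furongian, Paleocene, Oligocene, Miocene, Pliocene; total span 536.22 Myr; longest is Terreneuvian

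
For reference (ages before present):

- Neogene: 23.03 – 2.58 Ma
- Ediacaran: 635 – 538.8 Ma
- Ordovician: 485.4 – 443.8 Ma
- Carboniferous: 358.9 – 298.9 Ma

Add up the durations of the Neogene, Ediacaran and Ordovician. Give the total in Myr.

Duration is start − end for each: (23.03 − 2.58) + (635 − 538.8) + (485.4 − 443.8).
That is 20.45 + 96.2 + 41.6, which totals 158.25 million years.

158.25 million years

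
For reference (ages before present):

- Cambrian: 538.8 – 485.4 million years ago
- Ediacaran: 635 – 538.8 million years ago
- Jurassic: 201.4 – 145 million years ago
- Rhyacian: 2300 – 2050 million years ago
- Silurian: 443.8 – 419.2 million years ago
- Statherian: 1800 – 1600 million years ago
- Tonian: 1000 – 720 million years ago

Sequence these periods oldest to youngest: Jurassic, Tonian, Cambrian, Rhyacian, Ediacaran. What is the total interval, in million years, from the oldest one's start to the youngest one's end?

Start ages (Ma): Rhyacian 2300, Tonian 1000, Ediacaran 635, Cambrian 538.8, Jurassic 201.4.
Ordered oldest to youngest: Rhyacian, Tonian, Ediacaran, Cambrian, Jurassic.
Span = 2300 − 145 = 2155 Myr.

Rhyacian → Tonian → Ediacaran → Cambrian → Jurassic; total span 2155 Myr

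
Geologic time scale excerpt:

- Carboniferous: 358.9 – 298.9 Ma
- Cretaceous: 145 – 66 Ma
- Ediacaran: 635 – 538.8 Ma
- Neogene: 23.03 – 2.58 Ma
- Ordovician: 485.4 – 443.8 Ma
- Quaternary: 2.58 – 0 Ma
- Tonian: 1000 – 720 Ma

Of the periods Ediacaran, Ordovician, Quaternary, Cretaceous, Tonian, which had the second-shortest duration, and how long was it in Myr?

Start − end for each: Ediacaran 635 − 538.8 = 96.2; Ordovician 485.4 − 443.8 = 41.6; Quaternary 2.58 − 0 = 2.58; Cretaceous 145 − 66 = 79; Tonian 1000 − 720 = 280.
Ranking these from shortest: Quaternary < Ordovician < Cretaceous < Ediacaran < Tonian.
Position 2 in that ranking is Ordovician, which lasted 41.6 Myr.

Ordovician, 41.6 million years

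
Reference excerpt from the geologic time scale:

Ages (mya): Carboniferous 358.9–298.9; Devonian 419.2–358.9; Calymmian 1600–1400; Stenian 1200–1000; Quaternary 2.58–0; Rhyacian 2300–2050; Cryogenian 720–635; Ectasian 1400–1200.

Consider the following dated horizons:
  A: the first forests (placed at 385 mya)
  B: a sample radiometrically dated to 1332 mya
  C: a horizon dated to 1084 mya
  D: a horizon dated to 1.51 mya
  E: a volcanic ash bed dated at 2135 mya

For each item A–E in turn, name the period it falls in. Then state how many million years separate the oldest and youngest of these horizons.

A — Devonian; B — Ectasian; C — Stenian; D — Quaternary; E — Rhyacian; span 2133.49 million years

A: 385 Ma lies in 419.2–358.9 Ma, so Devonian.
B: 1332 Ma lies in 1400–1200 Ma, so Ectasian.
C: 1084 Ma lies in 1200–1000 Ma, so Stenian.
D: 1.51 Ma lies in 2.58–0 Ma, so Quaternary.
E: 2135 Ma lies in 2300–2050 Ma, so Rhyacian.
Oldest = 2135 Ma, youngest = 1.51 Ma → span 2133.49 Myr.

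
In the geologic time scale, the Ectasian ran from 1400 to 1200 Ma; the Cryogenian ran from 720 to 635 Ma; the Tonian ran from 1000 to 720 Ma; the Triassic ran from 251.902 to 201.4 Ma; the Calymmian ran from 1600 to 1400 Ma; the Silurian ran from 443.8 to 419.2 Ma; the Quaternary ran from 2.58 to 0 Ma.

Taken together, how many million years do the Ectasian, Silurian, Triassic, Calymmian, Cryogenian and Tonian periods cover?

Duration is start − end for each: (1400 − 1200) + (443.8 − 419.2) + (251.902 − 201.4) + (1600 − 1400) + (720 − 635) + (1000 − 720).
That is 200 + 24.6 + 50.502 + 200 + 85 + 280, which totals 840.102 million years.

840.102 million years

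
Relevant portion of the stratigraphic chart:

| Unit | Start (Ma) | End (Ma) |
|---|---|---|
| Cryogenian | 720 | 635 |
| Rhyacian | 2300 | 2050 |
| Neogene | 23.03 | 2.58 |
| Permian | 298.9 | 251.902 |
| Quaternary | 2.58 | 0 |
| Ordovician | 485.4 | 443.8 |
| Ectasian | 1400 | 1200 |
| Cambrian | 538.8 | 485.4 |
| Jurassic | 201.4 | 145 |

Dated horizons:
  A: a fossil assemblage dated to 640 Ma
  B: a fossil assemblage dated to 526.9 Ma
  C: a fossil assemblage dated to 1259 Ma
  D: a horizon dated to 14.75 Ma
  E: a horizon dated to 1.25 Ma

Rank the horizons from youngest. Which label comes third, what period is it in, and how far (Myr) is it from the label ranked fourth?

Smaller Ma means younger, so youngest first: E 1.25 < D 14.75 < B 526.9 < A 640 < C 1259.
Counting 3 along gives B (526.9 Ma); the excerpt puts that inside the Cambrian, 538.8–485.4 Ma.
Next in line is A (640 Ma), and 640 − 526.9 = 113.1 Myr.

B, in the Cambrian; 113.1 million years to A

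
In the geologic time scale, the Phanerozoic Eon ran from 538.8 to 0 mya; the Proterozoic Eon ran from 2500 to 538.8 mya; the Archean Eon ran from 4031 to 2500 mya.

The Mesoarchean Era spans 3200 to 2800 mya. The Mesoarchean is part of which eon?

The Mesoarchean (3200–2800 Ma) lies entirely within 4031–2500 Ma, the Archean Eon.

Archean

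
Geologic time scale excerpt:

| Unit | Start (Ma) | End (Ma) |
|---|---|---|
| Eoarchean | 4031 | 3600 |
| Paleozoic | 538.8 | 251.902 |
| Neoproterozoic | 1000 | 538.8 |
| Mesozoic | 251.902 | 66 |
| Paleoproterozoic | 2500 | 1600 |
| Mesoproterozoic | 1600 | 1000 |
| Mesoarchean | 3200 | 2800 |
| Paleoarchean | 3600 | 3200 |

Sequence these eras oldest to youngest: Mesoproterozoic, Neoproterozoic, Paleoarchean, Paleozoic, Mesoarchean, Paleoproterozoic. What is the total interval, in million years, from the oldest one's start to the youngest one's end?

Start ages (Ma): Paleoarchean 3600, Mesoarchean 3200, Paleoproterozoic 2500, Mesoproterozoic 1600, Neoproterozoic 1000, Paleozoic 538.8.
Ordered oldest to youngest: Paleoarchean, Mesoarchean, Paleoproterozoic, Mesoproterozoic, Neoproterozoic, Paleozoic.
Span = 3600 − 251.902 = 3348.098 Myr.

Paleoarchean → Mesoarchean → Paleoproterozoic → Mesoproterozoic → Neoproterozoic → Paleozoic; total span 3348.098 Myr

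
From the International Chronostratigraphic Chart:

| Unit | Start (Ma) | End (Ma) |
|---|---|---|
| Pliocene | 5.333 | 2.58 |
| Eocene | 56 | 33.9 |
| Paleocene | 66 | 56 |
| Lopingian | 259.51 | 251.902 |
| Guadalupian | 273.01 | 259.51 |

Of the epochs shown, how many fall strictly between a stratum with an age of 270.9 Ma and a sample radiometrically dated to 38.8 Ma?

2

The older date is 270.9 Ma and the younger is 38.8 Ma.
Epochs with start < 270.9 and end > 38.8 Ma: Lopingian (259.51–251.902), Paleocene (66–56).
That is 2 complete epochs.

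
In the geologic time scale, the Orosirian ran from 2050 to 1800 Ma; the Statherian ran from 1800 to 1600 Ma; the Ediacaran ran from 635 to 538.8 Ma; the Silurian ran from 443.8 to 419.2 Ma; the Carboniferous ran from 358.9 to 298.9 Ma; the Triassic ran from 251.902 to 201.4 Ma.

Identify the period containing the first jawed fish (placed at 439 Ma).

Silurian

439 Ma lies between 443.8 and 419.2 Ma, so it falls in the Silurian.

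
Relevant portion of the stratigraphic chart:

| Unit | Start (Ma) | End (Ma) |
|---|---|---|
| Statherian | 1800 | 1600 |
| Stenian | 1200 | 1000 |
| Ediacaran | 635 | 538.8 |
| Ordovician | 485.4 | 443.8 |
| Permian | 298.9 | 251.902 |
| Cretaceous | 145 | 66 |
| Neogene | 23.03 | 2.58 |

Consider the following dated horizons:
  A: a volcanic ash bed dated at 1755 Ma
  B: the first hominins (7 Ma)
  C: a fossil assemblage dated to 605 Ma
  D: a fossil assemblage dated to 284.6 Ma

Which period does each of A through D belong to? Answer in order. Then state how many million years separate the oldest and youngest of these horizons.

A — Statherian; B — Neogene; C — Ediacaran; D — Permian; span 1748 million years

A: 1755 Ma lies in 1800–1600 Ma, so Statherian.
B: 7 Ma lies in 23.03–2.58 Ma, so Neogene.
C: 605 Ma lies in 635–538.8 Ma, so Ediacaran.
D: 284.6 Ma lies in 298.9–251.902 Ma, so Permian.
Oldest = 1755 Ma, youngest = 7 Ma → span 1748 Myr.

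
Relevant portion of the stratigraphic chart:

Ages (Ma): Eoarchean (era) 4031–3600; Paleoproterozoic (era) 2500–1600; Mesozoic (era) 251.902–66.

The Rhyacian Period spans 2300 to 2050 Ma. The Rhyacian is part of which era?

The Rhyacian (2300–2050 Ma) lies entirely within 2500–1600 Ma, the Paleoproterozoic Era.

Paleoproterozoic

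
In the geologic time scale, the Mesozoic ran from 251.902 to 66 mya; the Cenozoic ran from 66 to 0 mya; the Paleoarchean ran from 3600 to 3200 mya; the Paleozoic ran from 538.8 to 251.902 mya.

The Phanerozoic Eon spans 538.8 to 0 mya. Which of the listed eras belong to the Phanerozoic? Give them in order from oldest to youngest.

Paleozoic, Mesozoic, Cenozoic

Eras with both bounds inside 538.8–0 Ma: Paleozoic (538.8–251.902), Mesozoic (251.902–66), Cenozoic (66–0).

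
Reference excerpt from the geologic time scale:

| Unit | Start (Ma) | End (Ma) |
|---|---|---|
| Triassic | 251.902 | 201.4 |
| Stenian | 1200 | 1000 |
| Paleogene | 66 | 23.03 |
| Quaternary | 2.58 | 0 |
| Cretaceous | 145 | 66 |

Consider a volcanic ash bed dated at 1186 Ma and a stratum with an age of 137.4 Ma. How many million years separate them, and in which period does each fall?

Elapsed time: 1186 − 137.4 = 1048.6 Myr.
1186 Ma lies within 1200–1000 Ma: Stenian.
137.4 Ma lies within 145–66 Ma: Cretaceous.

1048.6 million years apart; the first in the Stenian, the second in the Cretaceous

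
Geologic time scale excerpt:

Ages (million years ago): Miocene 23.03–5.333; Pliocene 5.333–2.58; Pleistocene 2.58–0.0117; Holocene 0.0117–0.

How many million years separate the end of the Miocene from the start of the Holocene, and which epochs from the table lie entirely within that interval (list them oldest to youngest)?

5.3213 million years; Pliocene, Pleistocene

End of Miocene = 5.333 Ma; start of Holocene = 0.0117 Ma.
Gap = 5.333 − 0.0117 = 5.3213 Myr.
Epochs wholly inside 5.333–0.0117 Ma: Pliocene (5.333–2.58), Pleistocene (2.58–0.0117).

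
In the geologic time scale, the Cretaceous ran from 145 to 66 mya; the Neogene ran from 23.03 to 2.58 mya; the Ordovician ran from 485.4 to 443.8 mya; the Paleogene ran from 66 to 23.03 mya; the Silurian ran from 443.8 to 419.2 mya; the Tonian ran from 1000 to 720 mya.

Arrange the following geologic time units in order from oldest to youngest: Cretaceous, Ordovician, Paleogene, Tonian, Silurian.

The oldest of these is Tonian (starts 1000 Ma) and the youngest is Paleogene (ends 23.03 Ma).
In between, by decreasing start age: Ordovician (485.4), Silurian (443.8), Cretaceous (145).

Tonian, Ordovician, Silurian, Cretaceous, Paleogene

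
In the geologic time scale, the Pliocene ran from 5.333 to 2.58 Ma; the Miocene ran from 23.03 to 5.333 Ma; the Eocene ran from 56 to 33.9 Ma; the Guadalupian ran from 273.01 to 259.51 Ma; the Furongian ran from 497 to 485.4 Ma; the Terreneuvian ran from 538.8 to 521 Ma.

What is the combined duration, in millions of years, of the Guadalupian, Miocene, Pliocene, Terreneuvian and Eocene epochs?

73.85 million years

Each duration: Guadalupian = 13.5; Miocene = 17.697; Pliocene = 2.753; Terreneuvian = 17.8; Eocene = 22.1.
Sum: 13.5 + 17.697 + 2.753 + 17.8 + 22.1 = 73.85 Myr.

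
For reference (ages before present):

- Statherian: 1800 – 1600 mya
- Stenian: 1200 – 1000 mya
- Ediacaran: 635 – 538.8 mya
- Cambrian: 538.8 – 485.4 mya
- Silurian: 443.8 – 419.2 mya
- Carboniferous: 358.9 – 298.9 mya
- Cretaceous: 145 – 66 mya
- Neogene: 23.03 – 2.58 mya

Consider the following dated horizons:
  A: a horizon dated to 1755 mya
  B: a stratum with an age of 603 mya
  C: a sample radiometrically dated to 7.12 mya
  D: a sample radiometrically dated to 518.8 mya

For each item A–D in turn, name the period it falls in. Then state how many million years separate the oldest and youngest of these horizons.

Match each age against the start–end ranges in the excerpt: A = 1755 Ma → Statherian (1800–1600); B = 603 Ma → Ediacaran (635–538.8); C = 7.12 Ma → Neogene (23.03–2.58); D = 518.8 Ma → Cambrian (538.8–485.4).
The largest age is 1755 Ma and the smallest is 7.12 Ma; their difference is 1747.88 Myr.

A — Statherian; B — Ediacaran; C — Neogene; D — Cambrian; span 1747.88 million years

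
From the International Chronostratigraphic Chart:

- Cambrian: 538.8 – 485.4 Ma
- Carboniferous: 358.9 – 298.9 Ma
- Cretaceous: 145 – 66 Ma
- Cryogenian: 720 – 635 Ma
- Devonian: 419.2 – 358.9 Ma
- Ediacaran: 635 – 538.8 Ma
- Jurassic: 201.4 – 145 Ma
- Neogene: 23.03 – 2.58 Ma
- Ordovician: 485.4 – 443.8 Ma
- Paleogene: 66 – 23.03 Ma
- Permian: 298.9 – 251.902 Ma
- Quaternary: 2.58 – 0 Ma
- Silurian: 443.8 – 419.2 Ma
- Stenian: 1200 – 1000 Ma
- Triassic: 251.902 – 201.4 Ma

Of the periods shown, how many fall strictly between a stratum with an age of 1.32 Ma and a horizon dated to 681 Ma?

The older date is 681 Ma and the younger is 1.32 Ma.
Periods with start < 681 and end > 1.32 Ma: Ediacaran (635–538.8), Cambrian (538.8–485.4), Ordovician (485.4–443.8), Silurian (443.8–419.2), Devonian (419.2–358.9), Carboniferous (358.9–298.9), Permian (298.9–251.902), Triassic (251.902–201.4), Jurassic (201.4–145), Cretaceous (145–66), Paleogene (66–23.03), Neogene (23.03–2.58).
That is 12 complete periods.

12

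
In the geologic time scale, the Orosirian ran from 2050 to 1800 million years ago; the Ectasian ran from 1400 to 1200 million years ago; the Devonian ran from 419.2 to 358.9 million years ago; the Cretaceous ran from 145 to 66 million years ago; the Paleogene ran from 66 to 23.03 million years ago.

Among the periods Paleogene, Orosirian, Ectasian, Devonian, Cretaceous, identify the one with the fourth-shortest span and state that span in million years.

Ectasian, 200 million years

Durations: Paleogene 42.97; Orosirian 250; Ectasian 200; Devonian 60.3; Cretaceous 79 Myr.
Sorted shortest-first: Paleogene (42.97), Devonian (60.3), Cretaceous (79), Ectasian (200), Orosirian (250).
The fourth shortest is Ectasian at 200 Myr.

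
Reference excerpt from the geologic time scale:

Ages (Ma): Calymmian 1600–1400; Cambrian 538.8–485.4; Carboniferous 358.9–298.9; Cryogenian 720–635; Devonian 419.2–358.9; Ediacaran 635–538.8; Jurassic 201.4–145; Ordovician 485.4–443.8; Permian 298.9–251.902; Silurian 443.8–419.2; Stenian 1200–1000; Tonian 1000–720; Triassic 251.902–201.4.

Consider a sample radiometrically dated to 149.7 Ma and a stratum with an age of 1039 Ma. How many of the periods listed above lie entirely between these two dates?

10

1039 Ma sits inside the Stenian (1200–1000) and 149.7 Ma inside the Jurassic (201.4–145); neither of those is wholly between the two dates.
The listed periods lying completely between them are Tonian, Cryogenian, Ediacaran, Cambrian, Ordovician, Silurian, Devonian, Carboniferous, Permian, Triassic — 10 in all.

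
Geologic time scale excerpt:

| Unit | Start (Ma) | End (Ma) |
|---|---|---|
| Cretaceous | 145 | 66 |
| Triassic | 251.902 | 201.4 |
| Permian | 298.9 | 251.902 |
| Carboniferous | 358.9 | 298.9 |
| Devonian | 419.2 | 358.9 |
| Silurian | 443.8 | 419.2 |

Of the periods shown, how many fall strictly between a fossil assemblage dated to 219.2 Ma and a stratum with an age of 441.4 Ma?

3

The older date is 441.4 Ma and the younger is 219.2 Ma.
Periods with start < 441.4 and end > 219.2 Ma: Devonian (419.2–358.9), Carboniferous (358.9–298.9), Permian (298.9–251.902).
That is 3 complete periods.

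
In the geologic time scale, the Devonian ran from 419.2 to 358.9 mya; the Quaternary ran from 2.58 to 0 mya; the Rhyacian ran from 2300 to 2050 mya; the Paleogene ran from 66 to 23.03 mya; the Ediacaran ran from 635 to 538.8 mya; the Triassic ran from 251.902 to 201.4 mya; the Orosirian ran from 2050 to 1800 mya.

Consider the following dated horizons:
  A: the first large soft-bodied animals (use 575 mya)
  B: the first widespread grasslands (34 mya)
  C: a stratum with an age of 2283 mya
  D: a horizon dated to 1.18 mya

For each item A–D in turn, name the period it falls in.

Match each age against the start–end ranges in the excerpt: A = 575 Ma → Ediacaran (635–538.8); B = 34 Ma → Paleogene (66–23.03); C = 2283 Ma → Rhyacian (2300–2050); D = 1.18 Ma → Quaternary (2.58–0).

A — Ediacaran; B — Paleogene; C — Rhyacian; D — Quaternary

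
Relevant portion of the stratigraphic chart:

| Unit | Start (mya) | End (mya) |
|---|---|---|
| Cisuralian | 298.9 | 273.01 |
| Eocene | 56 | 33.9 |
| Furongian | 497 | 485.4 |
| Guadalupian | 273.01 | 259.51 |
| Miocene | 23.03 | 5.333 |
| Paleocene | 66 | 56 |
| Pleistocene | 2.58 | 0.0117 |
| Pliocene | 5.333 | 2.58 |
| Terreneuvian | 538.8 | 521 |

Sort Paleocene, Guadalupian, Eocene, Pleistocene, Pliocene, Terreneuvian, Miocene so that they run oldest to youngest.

The oldest of these is Terreneuvian (starts 538.8 Ma) and the youngest is Pleistocene (ends 0.0117 Ma).
In between, by decreasing start age: Guadalupian (273.01), Paleocene (66), Eocene (56), Miocene (23.03), Pliocene (5.333).

Terreneuvian, then Guadalupian, then Paleocene, then Eocene, then Miocene, then Pliocene, then Pleistocene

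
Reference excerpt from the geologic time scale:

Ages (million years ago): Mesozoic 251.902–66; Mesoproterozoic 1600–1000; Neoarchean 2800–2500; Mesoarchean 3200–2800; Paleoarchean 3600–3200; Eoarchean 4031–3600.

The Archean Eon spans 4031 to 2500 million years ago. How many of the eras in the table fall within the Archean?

Eras inside 4031–2500 Ma: Eoarchean, Paleoarchean, Mesoarchean, Neoarchean — 4 in total.

4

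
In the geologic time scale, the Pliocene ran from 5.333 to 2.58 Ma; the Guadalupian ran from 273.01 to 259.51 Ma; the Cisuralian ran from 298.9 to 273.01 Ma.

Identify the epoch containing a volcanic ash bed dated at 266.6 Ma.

Guadalupian

266.6 Ma lies between 273.01 and 259.51 Ma, so it falls in the Guadalupian.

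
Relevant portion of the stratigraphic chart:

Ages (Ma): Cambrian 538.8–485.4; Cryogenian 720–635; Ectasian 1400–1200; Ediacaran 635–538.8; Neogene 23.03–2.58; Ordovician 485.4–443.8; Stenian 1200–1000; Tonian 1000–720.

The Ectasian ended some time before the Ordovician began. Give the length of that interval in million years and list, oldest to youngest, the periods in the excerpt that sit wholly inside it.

The Ectasian closes at 1200 Ma and the Ordovician opens at 485.4 Ma, so the interval is 1200 − 485.4 = 714.6 Myr.
A period fits inside if it starts at or after 1200 Ma and ends at or before 485.4 Ma; oldest first that gives Stenian, Tonian, Cryogenian, Ediacaran, Cambrian.

714.6 million years; Stenian, Tonian, Cryogenian, Ediacaran, Cambrian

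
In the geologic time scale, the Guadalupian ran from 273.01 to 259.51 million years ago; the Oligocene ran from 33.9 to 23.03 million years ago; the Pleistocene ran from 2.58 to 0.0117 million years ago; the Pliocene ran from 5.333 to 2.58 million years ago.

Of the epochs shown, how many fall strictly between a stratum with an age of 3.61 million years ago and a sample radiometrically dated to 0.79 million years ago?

The older date is 3.61 Ma and the younger is 0.79 Ma.
No epoch both begins after 3.61 Ma and ends before 0.79 Ma, so the count is 0.

0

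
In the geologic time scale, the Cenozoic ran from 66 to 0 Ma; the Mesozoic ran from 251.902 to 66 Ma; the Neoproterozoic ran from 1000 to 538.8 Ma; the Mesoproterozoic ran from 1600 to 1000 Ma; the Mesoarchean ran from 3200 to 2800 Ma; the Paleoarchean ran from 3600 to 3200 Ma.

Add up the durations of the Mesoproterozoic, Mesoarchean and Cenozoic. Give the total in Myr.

1066 million years

Each duration: Mesoproterozoic = 600; Mesoarchean = 400; Cenozoic = 66.
Sum: 600 + 400 + 66 = 1066 Myr.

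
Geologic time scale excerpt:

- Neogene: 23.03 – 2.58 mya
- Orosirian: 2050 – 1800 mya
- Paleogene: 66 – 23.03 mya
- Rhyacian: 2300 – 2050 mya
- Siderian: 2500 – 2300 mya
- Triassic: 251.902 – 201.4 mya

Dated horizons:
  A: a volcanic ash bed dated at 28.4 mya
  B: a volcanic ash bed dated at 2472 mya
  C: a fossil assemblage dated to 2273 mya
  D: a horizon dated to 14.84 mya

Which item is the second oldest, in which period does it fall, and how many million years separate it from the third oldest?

Larger Ma means older, so oldest first: B 2472 > C 2273 > A 28.4 > D 14.84.
Counting 2 along gives C (2273 Ma); the excerpt puts that inside the Rhyacian, 2300–2050 Ma.
Next in line is A (28.4 Ma), and 2273 − 28.4 = 2244.6 Myr.

C, in the Rhyacian; 2244.6 million years to A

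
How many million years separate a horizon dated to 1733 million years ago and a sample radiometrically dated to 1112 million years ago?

1733 − 1112 = 621 million years.

621 million years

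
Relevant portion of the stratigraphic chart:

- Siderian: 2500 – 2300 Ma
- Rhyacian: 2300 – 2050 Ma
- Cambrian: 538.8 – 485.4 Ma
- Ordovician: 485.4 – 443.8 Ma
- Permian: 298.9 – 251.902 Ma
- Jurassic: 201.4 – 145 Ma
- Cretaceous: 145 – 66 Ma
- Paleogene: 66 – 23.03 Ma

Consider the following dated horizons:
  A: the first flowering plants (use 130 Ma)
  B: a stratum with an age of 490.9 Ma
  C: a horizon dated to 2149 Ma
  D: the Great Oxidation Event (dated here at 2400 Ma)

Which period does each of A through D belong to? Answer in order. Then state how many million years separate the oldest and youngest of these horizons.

Match each age against the start–end ranges in the excerpt: A = 130 Ma → Cretaceous (145–66); B = 490.9 Ma → Cambrian (538.8–485.4); C = 2149 Ma → Rhyacian (2300–2050); D = 2400 Ma → Siderian (2500–2300).
The largest age is 2400 Ma and the smallest is 130 Ma; their difference is 2270 Myr.

A — Cretaceous; B — Cambrian; C — Rhyacian; D — Siderian; span 2270 million years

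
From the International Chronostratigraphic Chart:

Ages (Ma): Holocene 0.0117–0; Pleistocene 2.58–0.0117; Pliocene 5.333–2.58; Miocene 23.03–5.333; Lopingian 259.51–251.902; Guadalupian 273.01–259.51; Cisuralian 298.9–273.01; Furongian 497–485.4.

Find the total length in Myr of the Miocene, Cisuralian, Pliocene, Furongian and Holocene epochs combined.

57.9517 million years

Each duration: Miocene = 17.697; Cisuralian = 25.89; Pliocene = 2.753; Furongian = 11.6; Holocene = 0.0117.
Sum: 17.697 + 25.89 + 2.753 + 11.6 + 0.0117 = 57.9517 Myr.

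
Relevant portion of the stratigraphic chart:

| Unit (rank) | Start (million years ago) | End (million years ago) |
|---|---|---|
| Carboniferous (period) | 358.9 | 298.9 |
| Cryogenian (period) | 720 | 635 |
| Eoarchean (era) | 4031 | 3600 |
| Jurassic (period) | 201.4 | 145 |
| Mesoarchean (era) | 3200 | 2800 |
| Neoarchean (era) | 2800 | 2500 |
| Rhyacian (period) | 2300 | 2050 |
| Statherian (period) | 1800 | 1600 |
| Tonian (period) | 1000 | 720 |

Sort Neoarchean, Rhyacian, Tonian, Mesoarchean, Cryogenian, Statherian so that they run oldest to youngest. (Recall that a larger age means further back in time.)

Sorting by start age (descending Ma, since larger Ma = older): Mesoarchean start 3200, Neoarchean start 2800, Rhyacian start 2300, Statherian start 1800, Tonian start 1000, Cryogenian start 720.

Mesoarchean, Neoarchean, Rhyacian, Statherian, Tonian, Cryogenian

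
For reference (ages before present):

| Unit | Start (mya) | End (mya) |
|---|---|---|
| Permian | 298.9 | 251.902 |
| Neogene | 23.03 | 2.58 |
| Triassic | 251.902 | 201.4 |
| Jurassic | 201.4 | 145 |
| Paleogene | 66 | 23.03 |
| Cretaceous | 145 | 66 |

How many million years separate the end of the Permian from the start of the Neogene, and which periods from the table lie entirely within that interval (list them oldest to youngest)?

The Permian closes at 251.902 Ma and the Neogene opens at 23.03 Ma, so the interval is 251.902 − 23.03 = 228.872 Myr.
A period fits inside if it starts at or after 251.902 Ma and ends at or before 23.03 Ma; oldest first that gives Triassic, Jurassic, Cretaceous, Paleogene.

228.872 million years; Triassic, Jurassic, Cretaceous, Paleogene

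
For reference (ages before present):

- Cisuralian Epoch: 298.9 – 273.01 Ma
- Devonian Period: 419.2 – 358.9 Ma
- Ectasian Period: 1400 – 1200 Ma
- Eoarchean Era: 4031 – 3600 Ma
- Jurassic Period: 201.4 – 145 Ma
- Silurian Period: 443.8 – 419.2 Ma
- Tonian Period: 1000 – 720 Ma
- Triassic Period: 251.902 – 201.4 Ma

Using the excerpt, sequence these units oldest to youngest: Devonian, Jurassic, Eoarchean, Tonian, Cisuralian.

Read off each span (Ma): Devonian 419.2–358.9; Jurassic 201.4–145; Eoarchean 4031–3600; Tonian 1000–720; Cisuralian 298.9–273.01.
Larger Ma is older, so oldest→youngest is Eoarchean, Tonian, Devonian, Cisuralian, Jurassic.

Eoarchean, then Tonian, then Devonian, then Cisuralian, then Jurassic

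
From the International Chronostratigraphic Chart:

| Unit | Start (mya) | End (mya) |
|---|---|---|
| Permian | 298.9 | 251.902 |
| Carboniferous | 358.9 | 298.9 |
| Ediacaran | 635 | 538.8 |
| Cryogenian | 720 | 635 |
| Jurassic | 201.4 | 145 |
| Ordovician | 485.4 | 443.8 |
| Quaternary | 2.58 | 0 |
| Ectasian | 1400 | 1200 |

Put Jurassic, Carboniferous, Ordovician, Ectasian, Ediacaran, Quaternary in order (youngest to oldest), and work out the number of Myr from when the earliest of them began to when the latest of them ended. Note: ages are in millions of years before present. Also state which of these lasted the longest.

Start ages (Ma): Ectasian 1400, Ediacaran 635, Ordovician 485.4, Carboniferous 358.9, Jurassic 201.4, Quaternary 2.58.
Ordered youngest to oldest: Quaternary, Jurassic, Carboniferous, Ordovician, Ediacaran, Ectasian.
Span = 1400 − 0 = 1400 Myr.
Durations: Ectasian 200, Quaternary 2.58, Ordovician 41.6, Carboniferous 60, Jurassic 56.4, Ediacaran 96.2 → longest is Ectasian (200 Myr).

Quaternary → Jurassic → Carboniferous → Ordovician → Ediacaran → Ectasian; total span 1400 Myr; longest is Ectasian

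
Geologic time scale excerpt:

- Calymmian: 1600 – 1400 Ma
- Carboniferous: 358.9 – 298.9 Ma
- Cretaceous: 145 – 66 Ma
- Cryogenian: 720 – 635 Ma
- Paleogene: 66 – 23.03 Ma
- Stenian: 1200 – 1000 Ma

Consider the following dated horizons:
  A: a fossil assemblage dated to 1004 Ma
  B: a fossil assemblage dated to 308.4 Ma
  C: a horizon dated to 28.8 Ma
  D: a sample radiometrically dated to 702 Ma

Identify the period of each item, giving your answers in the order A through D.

Match each age against the start–end ranges in the excerpt: A = 1004 Ma → Stenian (1200–1000); B = 308.4 Ma → Carboniferous (358.9–298.9); C = 28.8 Ma → Paleogene (66–23.03); D = 702 Ma → Cryogenian (720–635).

A — Stenian; B — Carboniferous; C — Paleogene; D — Cryogenian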